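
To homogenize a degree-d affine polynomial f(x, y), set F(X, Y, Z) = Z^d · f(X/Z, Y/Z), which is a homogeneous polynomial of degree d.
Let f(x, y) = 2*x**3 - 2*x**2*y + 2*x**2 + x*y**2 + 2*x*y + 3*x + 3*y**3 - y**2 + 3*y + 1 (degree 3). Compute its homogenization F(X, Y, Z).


F(X, Y, Z) = 2*X**3 - 2*X**2*Y + 2*X**2*Z + X*Y**2 + 2*X*Y*Z + 3*X*Z**2 + 3*Y**3 - Y**2*Z + 3*Y*Z**2 + Z**3

deg(f) = 3.
Substitute x = X/Z, y = Y/Z into f, then multiply by Z^3.
  monomial 2·x^3·y^0 ↦ 2·X^3·Y^0·Z^0.
  monomial -2·x^2·y^1 ↦ -2·X^2·Y^1·Z^0.
  monomial 2·x^2·y^0 ↦ 2·X^2·Y^0·Z^1.
  monomial 1·x^1·y^2 ↦ 1·X^1·Y^2·Z^0.
  monomial 2·x^1·y^1 ↦ 2·X^1·Y^1·Z^1.
  monomial 3·x^1·y^0 ↦ 3·X^1·Y^0·Z^2.
  monomial 3·x^0·y^3 ↦ 3·X^0·Y^3·Z^0.
  monomial -1·x^0·y^2 ↦ -1·X^0·Y^2·Z^1.
  monomial 3·x^0·y^1 ↦ 3·X^0·Y^1·Z^2.
  monomial 1·x^0·y^0 ↦ 1·X^0·Y^0·Z^3.
Collecting: F(X, Y, Z) = 2*X**3 - 2*X**2*Y + 2*X**2*Z + X*Y**2 + 2*X*Y*Z + 3*X*Z**2 + 3*Y**3 - Y**2*Z + 3*Y*Z**2 + Z**3.


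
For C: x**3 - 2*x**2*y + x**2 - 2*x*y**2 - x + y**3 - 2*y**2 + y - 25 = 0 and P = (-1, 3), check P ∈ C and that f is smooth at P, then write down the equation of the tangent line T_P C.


Tangent line at P: -6*x + 26*y - 84 = 0.

Step 1: f(-1, 3) = 0, so P lies on C.
Step 2: partial derivatives
  f_x(x, y) = 3*x**2 - 4*x*y + 2*x - 2*y**2 - 1, f_y(x, y) = -2*x**2 - 4*x*y + 3*y**2 - 4*y + 1.
  f_x(P) = -6, f_y(P) = 26 (gradient nonzero, so P is smooth).
Step 3: tangent line at P: -6·(x − -1) + 26·(y − 3) = 0.
Expanding: -6*x + 26*y - 84 = 0.


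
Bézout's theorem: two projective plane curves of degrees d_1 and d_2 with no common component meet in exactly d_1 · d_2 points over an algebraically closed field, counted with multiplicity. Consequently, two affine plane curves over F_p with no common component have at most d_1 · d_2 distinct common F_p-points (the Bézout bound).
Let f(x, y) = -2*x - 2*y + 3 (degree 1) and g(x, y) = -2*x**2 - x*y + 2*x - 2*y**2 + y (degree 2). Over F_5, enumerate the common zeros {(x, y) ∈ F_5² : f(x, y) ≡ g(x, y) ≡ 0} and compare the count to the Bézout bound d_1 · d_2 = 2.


Common zeros: ∅; count = 0; Bézout bound = 2.

deg(f) = 1, deg(g) = 2, so Bézout bound = 2.
Scan x ∈ F_5. For each x, list the y ∈ F_5 with f(x, y) ≡ 0 and those with g(x, y) ≡ 0 (mod 5); the common zeros in that column are the intersection.
  x = 0: f ≡ 0 at y ∈ {4}; g ≡ 0 at y ∈ {0, 3}; common: ∅.
  x = 1: f ≡ 0 at y ∈ {3}; g ≡ 0 at y ∈ {0}; common: ∅.
  x = 2: f ≡ 0 at y ∈ {2}; g ≡ 0 at y ∈ {3, 4}; common: ∅.
  x = 3: f ≡ 0 at y ∈ {1}; g ≡ 0 at y ∈ ∅; common: ∅.
  x = 4: f ≡ 0 at y ∈ {0}; g ≡ 0 at y ∈ ∅; common: ∅.
Collecting: common zeros = ∅, so the count is 0.
Comparison with the Bézout bound: 0 ≤ 2 = deg(f)·deg(g), as expected for curves with no common component (the affine F_5-count falls short of the bound because intersections may lie at infinity, over extension fields, or carry multiplicity).


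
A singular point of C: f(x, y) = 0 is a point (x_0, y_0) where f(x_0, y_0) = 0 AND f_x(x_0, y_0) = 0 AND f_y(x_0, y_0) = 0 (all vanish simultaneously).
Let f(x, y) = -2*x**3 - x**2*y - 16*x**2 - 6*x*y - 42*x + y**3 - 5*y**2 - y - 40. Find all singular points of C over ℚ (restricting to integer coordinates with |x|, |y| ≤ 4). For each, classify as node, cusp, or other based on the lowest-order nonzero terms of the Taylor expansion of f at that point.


Singular points: {(-3, 2)}; classification: cusp.

Compute partial derivatives:
  f_x = -6*x**2 - 2*x*y - 32*x - 6*y - 42.
  f_y = -x**2 - 6*x + 3*y**2 - 10*y - 1.
Scan x_0 ∈ {−4, ..., 4}. For each x_0, f_y(x_0, y) is a polynomial in y; find its integer roots y ∈ {−4, ..., 4}, then test f_x and f at those candidates.
  x = -4: f_y(-4, y) = 3*y**2 - 10*y + 7; vanishes at y ∈ {1}. (-4, 1): f_x = -8 ≠ 0.
  x = -3: f_y(-3, y) = 3*y**2 - 10*y + 8; vanishes at y ∈ {2}. (-3, 2): f_x = 0, f = 0 — SINGULAR.
  x = -2: f_y(-2, y) = 3*y**2 - 10*y + 7; vanishes at y ∈ {1}. (-2, 1): f_x = -4 ≠ 0.
  x = -1: f_y(-1, y) = 3*y**2 - 10*y + 4; no integer root y with |y| ≤ 4.
  x = 0: f_y(0, y) = 3*y**2 - 10*y - 1; no integer root y with |y| ≤ 4.
  x = 1: f_y(1, y) = 3*y**2 - 10*y - 8; vanishes at y ∈ {4}. (1, 4): f_x = -112 ≠ 0.
  x = 2: f_y(2, y) = 3*y**2 - 10*y - 17; no integer root y with |y| ≤ 4.
  x = 3: f_y(3, y) = 3*y**2 - 10*y - 28; no integer root y with |y| ≤ 4.
  x = 4: f_y(4, y) = 3*y**2 - 10*y - 41; no integer root y with |y| ≤ 4.
Only singular point on the grid: (-3, 2).
Classify: substitute x = -3 + u, y = 2 + v and expand: f = -2*u**3 - u**2*v + v**3 + v**2.
No constant or linear terms (consistent with a singular point). Quadratic part: v**2. Cubic part: -2*u**3 - u**2*v + v**3.
The quadratic part v**2 is a perfect square, so there is a single (double) tangent line v = 0, i.e. y = 2. Restricting the cubic part to that line (v = 0) leaves -2*u**3 ≠ 0, so f is not divisible by v and the branch is v² ≈ 2*u**3 to lowest order — this is a cusp.
Classification: cusp.


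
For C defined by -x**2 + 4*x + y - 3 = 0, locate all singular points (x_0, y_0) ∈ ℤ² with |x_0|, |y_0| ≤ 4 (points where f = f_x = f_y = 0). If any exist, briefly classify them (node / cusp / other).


No singular points in the scanned grid; C is smooth there.

Compute partial derivatives:
  f_x = 4 - 2*x.
  f_y = 1.
f_y = 1 is a nonzero constant, so f_y never vanishes: no point (x, y) can satisfy f = f_x = f_y = 0. In particular no (x, y) ∈ {−4, ..., 4}² is singular; the curve is smooth.


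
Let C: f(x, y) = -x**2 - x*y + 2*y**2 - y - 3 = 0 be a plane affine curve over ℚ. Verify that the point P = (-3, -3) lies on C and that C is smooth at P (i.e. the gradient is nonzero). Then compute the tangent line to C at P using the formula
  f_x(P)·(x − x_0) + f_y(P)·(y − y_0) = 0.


Tangent line at P: 9*x - 10*y - 3 = 0.

Step 1: f(-3, -3) = 0, so P lies on C.
Step 2: partial derivatives
  f_x(x, y) = -2*x - y, f_y(x, y) = -x + 4*y - 1.
  f_x(P) = 9, f_y(P) = -10 (gradient nonzero, so P is smooth).
Step 3: tangent line at P: 9·(x − -3) + -10·(y − -3) = 0.
Expanding: 9*x - 10*y - 3 = 0.


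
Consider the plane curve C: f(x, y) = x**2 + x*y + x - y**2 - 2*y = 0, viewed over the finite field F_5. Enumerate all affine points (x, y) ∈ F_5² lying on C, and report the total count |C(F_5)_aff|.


Affine F_5-points: {(0, 0), (0, 3), (1, 1), (1, 3), (2, 1), (2, 4), (3, 2), (3, 4), (4, 0), (4, 2)}; count = 10.

For each of the 25 pairs (x, y) ∈ F_5², evaluate f(x, y) mod 5. Record the zeros.
  x = 0: [0↦0, 1↦2, 2↦2, 3↦0, 4↦1]  zeros at y ∈ {0, 3}
  x = 1: [0↦2, 1↦0, 2↦1, 3↦0, 4↦2]  zeros at y ∈ {1, 3}
  x = 2: [0↦1, 1↦0, 2↦2, 3↦2, 4↦0]  zeros at y ∈ {1, 4}
  x = 3: [0↦2, 1↦2, 2↦0, 3↦1, 4↦0]  zeros at y ∈ {2, 4}
  x = 4: [0↦0, 1↦1, 2↦0, 3↦2, 4↦2]  zeros at y ∈ {0, 2}
Collecting zeros: affine points = {(0, 0), (0, 3), (1, 1), (1, 3), (2, 1), (2, 4), (3, 2), (3, 4), (4, 0), (4, 2)}.
Total count |C(F_5)_aff| = 10.


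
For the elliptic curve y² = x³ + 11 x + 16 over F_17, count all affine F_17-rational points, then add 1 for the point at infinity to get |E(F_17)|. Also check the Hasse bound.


Affine points = {(0, 4), (0, 13), (3, 5), (3, 12), (5, 3), (5, 14), (6, 3), (6, 14), (8, 2), (8, 15), (10, 2), (10, 15), (16, 2), (16, 15)}; affine count = 14; |E(F_17)| = 15.

Discriminant check: Δ ∝ 4a³ + 27b² = 4·11³ + 27·16² = 4·1331 + 27·256 ≡ 13 (mod 17). Nonzero ⇒ E is nonsingular.
For each x ∈ F_17, compute rhs = x³ + 11·x + 16 mod 17, then count y ∈ F_17 with y² ≡ rhs.
  x = 0: rhs = 16, matching y values: 4, 13 (2 points).
  x = 1: rhs = 11, matching y values: none (0 points).
  x = 2: rhs = 12, matching y values: none (0 points).
  x = 3: rhs = 8, matching y values: 5, 12 (2 points).
  x = 4: rhs = 5, matching y values: none (0 points).
  x = 5: rhs = 9, matching y values: 3, 14 (2 points).
  x = 6: rhs = 9, matching y values: 3, 14 (2 points).
  x = 7: rhs = 11, matching y values: none (0 points).
  x = 8: rhs = 4, matching y values: 2, 15 (2 points).
  x = 9: rhs = 11, matching y values: none (0 points).
  x = 10: rhs = 4, matching y values: 2, 15 (2 points).
  x = 11: rhs = 6, matching y values: none (0 points).
  x = 12: rhs = 6, matching y values: none (0 points).
  x = 13: rhs = 10, matching y values: none (0 points).
  x = 14: rhs = 7, matching y values: none (0 points).
  x = 15: rhs = 3, matching y values: none (0 points).
  x = 16: rhs = 4, matching y values: 2, 15 (2 points).
Total affine count: 14.
Full point count |E(F_17)| = 14 + 1 = 15.
Hasse bound: |15 − (17+1)| = |-3| = 3 ≤ 2√17 ≈ 8.2462 ✓.


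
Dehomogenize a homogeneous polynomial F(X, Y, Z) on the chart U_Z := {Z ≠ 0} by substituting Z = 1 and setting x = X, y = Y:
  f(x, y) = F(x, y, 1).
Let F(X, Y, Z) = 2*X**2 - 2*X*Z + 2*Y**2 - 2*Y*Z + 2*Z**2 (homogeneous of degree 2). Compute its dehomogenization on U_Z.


f(x, y) = 2*x**2 - 2*x + 2*y**2 - 2*y + 2

On U_Z we set Z = 1. Each monomial c·X^i·Y^j·Z^k in F becomes c·x^i·y^j·1^k = c·x^i·y^j.
Substituting Z = 1: F(X, Y, 1) = 2*x**2 - 2*x + 2*y**2 - 2*y + 2.
Note: deg(f) ≤ deg(F) = 2; strict inequality happens when F is divisible by Z (lost terms).


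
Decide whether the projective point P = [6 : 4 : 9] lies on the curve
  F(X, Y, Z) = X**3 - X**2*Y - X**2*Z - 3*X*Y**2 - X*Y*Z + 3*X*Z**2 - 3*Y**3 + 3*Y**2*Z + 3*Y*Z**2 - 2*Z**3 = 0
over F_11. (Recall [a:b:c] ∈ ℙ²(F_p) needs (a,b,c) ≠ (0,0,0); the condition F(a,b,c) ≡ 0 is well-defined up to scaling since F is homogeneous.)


F(6,4,9) ≡ 5 (mod 11); P is NOT on the curve.

Evaluate F(6, 4, 9) term-by-term (mod 11).
  X**3 ↦ 1·216·1·1 = 216
  -X**2*Y ↦ -1·36·4·1 = -144
  -X**2*Z ↦ -1·36·1·9 = -324
  -3*X*Y**2 ↦ -3·6·16·1 = -288
  -X*Y*Z ↦ -1·6·4·9 = -216
  3*X*Z**2 ↦ 3·6·1·81 = 1458
  -3*Y**3 ↦ -3·1·64·1 = -192
  3*Y**2*Z ↦ 3·1·16·9 = 432
  3*Y*Z**2 ↦ 3·1·4·81 = 972
  -2*Z**3 ↦ -2·1·1·729 = -1458
Sum: F(6, 4, 9) = (216) + (-144) + (-324) + (-288) + (-216) + (1458) + (-192) + (432) + (972) + (-1458) = 456.
Reducing mod 11: 456 ≡ 5 (mod 11).
Since F(a, b, c) ≡ 5 ≠ 0 (mod 11), P does NOT lie on the curve.


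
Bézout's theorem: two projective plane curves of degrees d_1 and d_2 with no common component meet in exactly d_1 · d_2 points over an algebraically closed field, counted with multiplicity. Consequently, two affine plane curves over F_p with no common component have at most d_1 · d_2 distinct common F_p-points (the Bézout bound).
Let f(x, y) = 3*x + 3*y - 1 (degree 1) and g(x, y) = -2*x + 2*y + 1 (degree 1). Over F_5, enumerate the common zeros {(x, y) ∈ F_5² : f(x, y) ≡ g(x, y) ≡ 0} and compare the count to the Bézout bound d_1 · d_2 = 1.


Common zeros: {(0, 2)}; count = 1; Bézout bound = 1.

deg(f) = 1, deg(g) = 1, so Bézout bound = 1.
Scan x ∈ F_5. For each x, list the y ∈ F_5 with f(x, y) ≡ 0 and those with g(x, y) ≡ 0 (mod 5); the common zeros in that column are the intersection.
  x = 0: f ≡ 0 at y ∈ {2}; g ≡ 0 at y ∈ {2}; common: {2}.
  x = 1: f ≡ 0 at y ∈ {1}; g ≡ 0 at y ∈ {3}; common: ∅.
  x = 2: f ≡ 0 at y ∈ {0}; g ≡ 0 at y ∈ {4}; common: ∅.
  x = 3: f ≡ 0 at y ∈ {4}; g ≡ 0 at y ∈ {0}; common: ∅.
  x = 4: f ≡ 0 at y ∈ {3}; g ≡ 0 at y ∈ {1}; common: ∅.
Collecting: common zeros = {(0, 2)}, so the count is 1.
Comparison with the Bézout bound: 1 ≤ 1 = deg(f)·deg(g), as expected for curves with no common component (the bound is attained).


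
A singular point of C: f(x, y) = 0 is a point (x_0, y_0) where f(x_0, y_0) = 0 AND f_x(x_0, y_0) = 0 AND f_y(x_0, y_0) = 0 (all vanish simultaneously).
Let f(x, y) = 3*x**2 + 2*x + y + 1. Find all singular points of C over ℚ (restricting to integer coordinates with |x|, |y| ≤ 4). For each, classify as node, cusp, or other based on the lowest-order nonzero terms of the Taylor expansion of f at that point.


No singular points in the scanned grid; C is smooth there.

Compute partial derivatives:
  f_x = 6*x + 2.
  f_y = 1.
f_y = 1 is a nonzero constant, so f_y never vanishes: no point (x, y) can satisfy f = f_x = f_y = 0. In particular no (x, y) ∈ {−4, ..., 4}² is singular; the curve is smooth.


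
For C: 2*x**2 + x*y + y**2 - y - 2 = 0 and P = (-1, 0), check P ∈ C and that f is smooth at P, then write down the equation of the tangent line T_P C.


Tangent line at P: -4*x - 2*y - 4 = 0.

Step 1: f(-1, 0) = 0, so P lies on C.
Step 2: partial derivatives
  f_x(x, y) = 4*x + y, f_y(x, y) = x + 2*y - 1.
  f_x(P) = -4, f_y(P) = -2 (gradient nonzero, so P is smooth).
Step 3: tangent line at P: -4·(x − -1) + -2·(y − 0) = 0.
Expanding: -4*x - 2*y - 4 = 0.


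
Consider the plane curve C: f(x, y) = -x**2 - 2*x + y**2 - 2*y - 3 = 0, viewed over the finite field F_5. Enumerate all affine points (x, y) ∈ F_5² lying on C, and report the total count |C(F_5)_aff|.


Affine F_5-points: {(0, 3), (0, 4), (3, 3), (3, 4)}; count = 4.

For each of the 25 pairs (x, y) ∈ F_5², evaluate f(x, y) mod 5. Record the zeros.
  x = 0: [0↦2, 1↦1, 2↦2, 3↦0, 4↦0]  zeros at y ∈ {3, 4}
  x = 1: [0↦4, 1↦3, 2↦4, 3↦2, 4↦2]  zeros at y ∈ ∅
  x = 2: [0↦4, 1↦3, 2↦4, 3↦2, 4↦2]  zeros at y ∈ ∅
  x = 3: [0↦2, 1↦1, 2↦2, 3↦0, 4↦0]  zeros at y ∈ {3, 4}
  x = 4: [0↦3, 1↦2, 2↦3, 3↦1, 4↦1]  zeros at y ∈ ∅
Collecting zeros: affine points = {(0, 3), (0, 4), (3, 3), (3, 4)}.
Total count |C(F_5)_aff| = 4.


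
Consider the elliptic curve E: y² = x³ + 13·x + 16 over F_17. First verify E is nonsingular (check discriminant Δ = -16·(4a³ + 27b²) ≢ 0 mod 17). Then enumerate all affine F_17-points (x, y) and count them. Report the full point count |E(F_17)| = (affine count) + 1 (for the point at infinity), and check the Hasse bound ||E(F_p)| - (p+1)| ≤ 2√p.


Affine points = {(0, 4), (0, 13), (1, 8), (1, 9), (2, 4), (2, 13), (4, 8), (4, 9), (5, 6), (5, 11), (6, 2), (6, 15), (7, 5), (7, 12), (12, 8), (12, 9), (13, 6), (13, 11), (14, 1), (14, 16), (15, 4), (15, 13), (16, 6), (16, 11)}; affine count = 24; |E(F_17)| = 25.

Discriminant check: Δ ∝ 4a³ + 27b² = 4·13³ + 27·16² = 4·2197 + 27·256 ≡ 9 (mod 17). Nonzero ⇒ E is nonsingular.
For each x ∈ F_17, compute rhs = x³ + 13·x + 16 mod 17, then count y ∈ F_17 with y² ≡ rhs.
  x = 0: rhs = 16, matching y values: 4, 13 (2 points).
  x = 1: rhs = 13, matching y values: 8, 9 (2 points).
  x = 2: rhs = 16, matching y values: 4, 13 (2 points).
  x = 3: rhs = 14, matching y values: none (0 points).
  x = 4: rhs = 13, matching y values: 8, 9 (2 points).
  x = 5: rhs = 2, matching y values: 6, 11 (2 points).
  x = 6: rhs = 4, matching y values: 2, 15 (2 points).
  x = 7: rhs = 8, matching y values: 5, 12 (2 points).
  x = 8: rhs = 3, matching y values: none (0 points).
  x = 9: rhs = 12, matching y values: none (0 points).
  x = 10: rhs = 7, matching y values: none (0 points).
  x = 11: rhs = 11, matching y values: none (0 points).
  x = 12: rhs = 13, matching y values: 8, 9 (2 points).
  x = 13: rhs = 2, matching y values: 6, 11 (2 points).
  x = 14: rhs = 1, matching y values: 1, 16 (2 points).
  x = 15: rhs = 16, matching y values: 4, 13 (2 points).
  x = 16: rhs = 2, matching y values: 6, 11 (2 points).
Total affine count: 24.
Full point count |E(F_17)| = 24 + 1 = 25.
Hasse bound: |25 − (17+1)| = |7| = 7 ≤ 2√17 ≈ 8.2462 ✓.


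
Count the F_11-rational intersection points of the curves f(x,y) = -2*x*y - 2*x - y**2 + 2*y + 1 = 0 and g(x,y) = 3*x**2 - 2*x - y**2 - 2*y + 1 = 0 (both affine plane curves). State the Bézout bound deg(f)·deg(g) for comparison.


Common zeros: {(7, 4)}; count = 1; Bézout bound = 4.

deg(f) = 2, deg(g) = 2, so Bézout bound = 4.
Scan x ∈ F_11. For each x, list the y ∈ F_11 with f(x, y) ≡ 0 and those with g(x, y) ≡ 0 (mod 11); the common zeros in that column are the intersection.
  x = 0: f ≡ 0 at y ∈ ∅; g ≡ 0 at y ∈ ∅; common: ∅.
  x = 1: f ≡ 0 at y ∈ ∅; g ≡ 0 at y ∈ {4, 5}; common: ∅.
  x = 2: f ≡ 0 at y ∈ {2, 7}; g ≡ 0 at y ∈ ∅; common: ∅.
  x = 3: f ≡ 0 at y ∈ ∅; g ≡ 0 at y ∈ {0, 9}; common: ∅.
  x = 4: f ≡ 0 at y ∈ ∅; g ≡ 0 at y ∈ {2, 7}; common: ∅.
  x = 5: f ≡ 0 at y ∈ ∅; g ≡ 0 at y ∈ {0, 9}; common: ∅.
  x = 6: f ≡ 0 at y ∈ {0, 1}; g ≡ 0 at y ∈ ∅; common: ∅.
  x = 7: f ≡ 0 at y ∈ {4, 6}; g ≡ 0 at y ∈ {4, 5}; common: {4}.
  x = 8: f ≡ 0 at y ∈ {3, 5}; g ≡ 0 at y ∈ ∅; common: ∅.
  x = 9: f ≡ 0 at y ∈ {8, 9}; g ≡ 0 at y ∈ ∅; common: ∅.
  x = 10: f ≡ 0 at y ∈ ∅; g ≡ 0 at y ∈ ∅; common: ∅.
Collecting: common zeros = {(7, 4)}, so the count is 1.
Comparison with the Bézout bound: 1 ≤ 4 = deg(f)·deg(g), as expected for curves with no common component (the affine F_11-count falls short of the bound because intersections may lie at infinity, over extension fields, or carry multiplicity).


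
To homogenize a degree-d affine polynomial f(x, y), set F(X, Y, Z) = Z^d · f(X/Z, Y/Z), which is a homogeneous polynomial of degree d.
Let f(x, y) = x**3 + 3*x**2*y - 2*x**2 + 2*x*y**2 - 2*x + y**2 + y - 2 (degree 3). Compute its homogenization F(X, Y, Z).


F(X, Y, Z) = X**3 + 3*X**2*Y - 2*X**2*Z + 2*X*Y**2 - 2*X*Z**2 + Y**2*Z + Y*Z**2 - 2*Z**3

deg(f) = 3.
Substitute x = X/Z, y = Y/Z into f, then multiply by Z^3.
  monomial 1·x^3·y^0 ↦ 1·X^3·Y^0·Z^0.
  monomial 3·x^2·y^1 ↦ 3·X^2·Y^1·Z^0.
  monomial -2·x^2·y^0 ↦ -2·X^2·Y^0·Z^1.
  monomial 2·x^1·y^2 ↦ 2·X^1·Y^2·Z^0.
  monomial -2·x^1·y^0 ↦ -2·X^1·Y^0·Z^2.
  monomial 1·x^0·y^2 ↦ 1·X^0·Y^2·Z^1.
  monomial 1·x^0·y^1 ↦ 1·X^0·Y^1·Z^2.
  monomial -2·x^0·y^0 ↦ -2·X^0·Y^0·Z^3.
Collecting: F(X, Y, Z) = X**3 + 3*X**2*Y - 2*X**2*Z + 2*X*Y**2 - 2*X*Z**2 + Y**2*Z + Y*Z**2 - 2*Z**3.


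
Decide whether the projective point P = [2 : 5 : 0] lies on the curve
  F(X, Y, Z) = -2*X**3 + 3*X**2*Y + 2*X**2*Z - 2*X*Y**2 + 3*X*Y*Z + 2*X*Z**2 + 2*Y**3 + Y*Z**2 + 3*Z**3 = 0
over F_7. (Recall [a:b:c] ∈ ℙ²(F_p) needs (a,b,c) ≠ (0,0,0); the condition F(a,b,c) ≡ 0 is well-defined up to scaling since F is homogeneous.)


F(2,5,0) ≡ 5 (mod 7); P is NOT on the curve.

Evaluate F(2, 5, 0) term-by-term (mod 7).
  -2*X**3 ↦ -2·8·1·1 = -16
  3*X**2*Y ↦ 3·4·5·1 = 60
  2*X**2*Z ↦ 2·4·1·0 = 0
  -2*X*Y**2 ↦ -2·2·25·1 = -100
  3*X*Y*Z ↦ 3·2·5·0 = 0
  2*X*Z**2 ↦ 2·2·1·0 = 0
  2*Y**3 ↦ 2·1·125·1 = 250
  Y*Z**2 ↦ 1·1·5·0 = 0
  3*Z**3 ↦ 3·1·1·0 = 0
Sum: F(2, 5, 0) = (-16) + (60) + (0) + (-100) + (0) + (0) + (250) + (0) + (0) = 194.
Reducing mod 7: 194 ≡ 5 (mod 7).
Since F(a, b, c) ≡ 5 ≠ 0 (mod 7), P does NOT lie on the curve.


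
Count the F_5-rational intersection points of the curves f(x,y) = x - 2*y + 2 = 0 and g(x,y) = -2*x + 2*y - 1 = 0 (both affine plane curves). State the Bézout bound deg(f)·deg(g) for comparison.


Common zeros: {(1, 4)}; count = 1; Bézout bound = 1.

deg(f) = 1, deg(g) = 1, so Bézout bound = 1.
Scan x ∈ F_5. For each x, list the y ∈ F_5 with f(x, y) ≡ 0 and those with g(x, y) ≡ 0 (mod 5); the common zeros in that column are the intersection.
  x = 0: f ≡ 0 at y ∈ {1}; g ≡ 0 at y ∈ {3}; common: ∅.
  x = 1: f ≡ 0 at y ∈ {4}; g ≡ 0 at y ∈ {4}; common: {4}.
  x = 2: f ≡ 0 at y ∈ {2}; g ≡ 0 at y ∈ {0}; common: ∅.
  x = 3: f ≡ 0 at y ∈ {0}; g ≡ 0 at y ∈ {1}; common: ∅.
  x = 4: f ≡ 0 at y ∈ {3}; g ≡ 0 at y ∈ {2}; common: ∅.
Collecting: common zeros = {(1, 4)}, so the count is 1.
Comparison with the Bézout bound: 1 ≤ 1 = deg(f)·deg(g), as expected for curves with no common component (the bound is attained).


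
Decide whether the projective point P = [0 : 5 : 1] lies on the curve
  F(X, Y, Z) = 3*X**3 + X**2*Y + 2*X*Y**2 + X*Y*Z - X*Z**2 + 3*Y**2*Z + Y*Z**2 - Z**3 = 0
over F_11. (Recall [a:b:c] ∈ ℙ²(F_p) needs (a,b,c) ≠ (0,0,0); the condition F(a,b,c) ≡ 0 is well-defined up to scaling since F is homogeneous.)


F(0,5,1) ≡ 2 (mod 11); P is NOT on the curve.

Evaluate F(0, 5, 1) term-by-term (mod 11).
  3*X**3 ↦ 3·0·1·1 = 0
  X**2*Y ↦ 1·0·5·1 = 0
  2*X*Y**2 ↦ 2·0·25·1 = 0
  X*Y*Z ↦ 1·0·5·1 = 0
  -X*Z**2 ↦ -1·0·1·1 = 0
  3*Y**2*Z ↦ 3·1·25·1 = 75
  Y*Z**2 ↦ 1·1·5·1 = 5
  -Z**3 ↦ -1·1·1·1 = -1
Sum: F(0, 5, 1) = (0) + (0) + (0) + (0) + (0) + (75) + (5) + (-1) = 79.
Reducing mod 11: 79 ≡ 2 (mod 11).
Since F(a, b, c) ≡ 2 ≠ 0 (mod 11), P does NOT lie on the curve.


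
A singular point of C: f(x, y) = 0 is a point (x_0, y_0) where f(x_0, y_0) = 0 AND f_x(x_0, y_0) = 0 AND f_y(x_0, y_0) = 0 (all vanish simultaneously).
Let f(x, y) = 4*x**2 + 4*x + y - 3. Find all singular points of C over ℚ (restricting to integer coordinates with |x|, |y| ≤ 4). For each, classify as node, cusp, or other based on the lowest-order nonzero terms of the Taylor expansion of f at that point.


No singular points in the scanned grid; C is smooth there.

Compute partial derivatives:
  f_x = 8*x + 4.
  f_y = 1.
f_y = 1 is a nonzero constant, so f_y never vanishes: no point (x, y) can satisfy f = f_x = f_y = 0. In particular no (x, y) ∈ {−4, ..., 4}² is singular; the curve is smooth.


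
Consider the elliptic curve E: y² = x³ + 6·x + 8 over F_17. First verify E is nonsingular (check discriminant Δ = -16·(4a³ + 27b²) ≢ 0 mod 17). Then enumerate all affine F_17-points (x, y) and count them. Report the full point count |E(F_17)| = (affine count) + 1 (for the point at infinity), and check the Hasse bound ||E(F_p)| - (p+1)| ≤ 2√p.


Affine points = {(0, 5), (0, 12), (1, 7), (1, 10), (3, 6), (3, 11), (7, 6), (7, 11), (9, 3), (9, 14), (16, 1), (16, 16)}; affine count = 12; |E(F_17)| = 13.

Discriminant check: Δ ∝ 4a³ + 27b² = 4·6³ + 27·8² = 4·216 + 27·64 ≡ 8 (mod 17). Nonzero ⇒ E is nonsingular.
For each x ∈ F_17, compute rhs = x³ + 6·x + 8 mod 17, then count y ∈ F_17 with y² ≡ rhs.
  x = 0: rhs = 8, matching y values: 5, 12 (2 points).
  x = 1: rhs = 15, matching y values: 7, 10 (2 points).
  x = 2: rhs = 11, matching y values: none (0 points).
  x = 3: rhs = 2, matching y values: 6, 11 (2 points).
  x = 4: rhs = 11, matching y values: none (0 points).
  x = 5: rhs = 10, matching y values: none (0 points).
  x = 6: rhs = 5, matching y values: none (0 points).
  x = 7: rhs = 2, matching y values: 6, 11 (2 points).
  x = 8: rhs = 7, matching y values: none (0 points).
  x = 9: rhs = 9, matching y values: 3, 14 (2 points).
  x = 10: rhs = 14, matching y values: none (0 points).
  x = 11: rhs = 11, matching y values: none (0 points).
  x = 12: rhs = 6, matching y values: none (0 points).
  x = 13: rhs = 5, matching y values: none (0 points).
  x = 14: rhs = 14, matching y values: none (0 points).
  x = 15: rhs = 5, matching y values: none (0 points).
  x = 16: rhs = 1, matching y values: 1, 16 (2 points).
Total affine count: 12.
Full point count |E(F_17)| = 12 + 1 = 13.
Hasse bound: |13 − (17+1)| = |-5| = 5 ≤ 2√17 ≈ 8.2462 ✓.


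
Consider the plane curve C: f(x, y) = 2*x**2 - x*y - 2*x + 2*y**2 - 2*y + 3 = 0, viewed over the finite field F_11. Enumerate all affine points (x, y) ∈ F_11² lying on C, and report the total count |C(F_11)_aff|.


Affine F_11-points: {(2, 6), (2, 7), (3, 9), (3, 10), (6, 2), (7, 2), (7, 8), (8, 7), (8, 9), (9, 3), (9, 8), (10, 3)}; count = 12.

For each of the 121 pairs (x, y) ∈ F_11², evaluate f(x, y) mod 11. Record the zeros.
  x = 0: [0↦3, 1↦3, 2↦7, 3↦4, 4↦5, 5↦10, 6↦8, 7↦10, 8↦5, 9↦4, 10↦7]  zeros at y ∈ ∅
  x = 1: [0↦3, 1↦2, 2↦5, 3↦1, 4↦1, 5↦5, 6↦2, 7↦3, 8↦8, 9↦6, 10↦8]  zeros at y ∈ ∅
  x = 2: [0↦7, 1↦5, 2↦7, 3↦2, 4↦1, 5↦4, 6↦0, 7↦0, 8↦4, 9↦1, 10↦2]  zeros at y ∈ {6, 7}
  x = 3: [0↦4, 1↦1, 2↦2, 3↦7, 4↦5, 5↦7, 6↦2, 7↦1, 8↦4, 9↦0, 10↦0]  zeros at y ∈ {9, 10}
  x = 4: [0↦5, 1↦1, 2↦1, 3↦5, 4↦2, 5↦3, 6↦8, 7↦6, 8↦8, 9↦3, 10↦2]  zeros at y ∈ ∅
  x = 5: [0↦10, 1↦5, 2↦4, 3↦7, 4↦3, 5↦3, 6↦7, 7↦4, 8↦5, 9↦10, 10↦8]  zeros at y ∈ ∅
  x = 6: [0↦8, 1↦2, 2↦0, 3↦2, 4↦8, 5↦7, 6↦10, 7↦6, 8↦6, 9↦10, 10↦7]  zeros at y ∈ {2}
  x = 7: [0↦10, 1↦3, 2↦0, 3↦1, 4↦6, 5↦4, 6↦6, 7↦1, 8↦0, 9↦3, 10↦10]  zeros at y ∈ {2, 8}
  x = 8: [0↦5, 1↦8, 2↦4, 3↦4, 4↦8, 5↦5, 6↦6, 7↦0, 8↦9, 9↦0, 10↦6]  zeros at y ∈ {7, 9}
  x = 9: [0↦4, 1↦6, 2↦1, 3↦0, 4↦3, 5↦10, 6↦10, 7↦3, 8↦0, 9↦1, 10↦6]  zeros at y ∈ {3, 8}
  x = 10: [0↦7, 1↦8, 2↦2, 3↦0, 4↦2, 5↦8, 6↦7, 7↦10, 8↦6, 9↦6, 10↦10]  zeros at y ∈ {3}
Collecting zeros: affine points = {(2, 6), (2, 7), (3, 9), (3, 10), (6, 2), (7, 2), (7, 8), (8, 7), (8, 9), (9, 3), (9, 8), (10, 3)}.
Total count |C(F_11)_aff| = 12.


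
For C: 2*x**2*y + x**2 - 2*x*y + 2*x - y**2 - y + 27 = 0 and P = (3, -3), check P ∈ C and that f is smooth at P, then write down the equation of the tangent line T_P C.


Tangent line at P: -22*x + 17*y + 117 = 0.

Step 1: f(3, -3) = 0, so P lies on C.
Step 2: partial derivatives
  f_x(x, y) = 4*x*y + 2*x - 2*y + 2, f_y(x, y) = 2*x**2 - 2*x - 2*y - 1.
  f_x(P) = -22, f_y(P) = 17 (gradient nonzero, so P is smooth).
Step 3: tangent line at P: -22·(x − 3) + 17·(y − -3) = 0.
Expanding: -22*x + 17*y + 117 = 0.


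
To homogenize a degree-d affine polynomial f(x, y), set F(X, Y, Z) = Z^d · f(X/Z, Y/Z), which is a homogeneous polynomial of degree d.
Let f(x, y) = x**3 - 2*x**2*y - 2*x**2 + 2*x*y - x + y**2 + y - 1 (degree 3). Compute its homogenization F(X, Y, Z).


F(X, Y, Z) = X**3 - 2*X**2*Y - 2*X**2*Z + 2*X*Y*Z - X*Z**2 + Y**2*Z + Y*Z**2 - Z**3

deg(f) = 3.
Substitute x = X/Z, y = Y/Z into f, then multiply by Z^3.
  monomial 1·x^3·y^0 ↦ 1·X^3·Y^0·Z^0.
  monomial -2·x^2·y^1 ↦ -2·X^2·Y^1·Z^0.
  monomial -2·x^2·y^0 ↦ -2·X^2·Y^0·Z^1.
  monomial 2·x^1·y^1 ↦ 2·X^1·Y^1·Z^1.
  monomial -1·x^1·y^0 ↦ -1·X^1·Y^0·Z^2.
  monomial 1·x^0·y^2 ↦ 1·X^0·Y^2·Z^1.
  monomial 1·x^0·y^1 ↦ 1·X^0·Y^1·Z^2.
  monomial -1·x^0·y^0 ↦ -1·X^0·Y^0·Z^3.
Collecting: F(X, Y, Z) = X**3 - 2*X**2*Y - 2*X**2*Z + 2*X*Y*Z - X*Z**2 + Y**2*Z + Y*Z**2 - Z**3.


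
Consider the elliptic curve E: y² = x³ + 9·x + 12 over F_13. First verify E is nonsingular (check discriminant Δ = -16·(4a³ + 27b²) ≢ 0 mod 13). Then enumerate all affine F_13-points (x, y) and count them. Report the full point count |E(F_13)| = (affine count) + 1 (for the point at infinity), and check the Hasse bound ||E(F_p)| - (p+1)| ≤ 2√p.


Affine points = {(0, 5), (0, 8), (1, 3), (1, 10), (2, 5), (2, 8), (3, 1), (3, 12), (5, 0), (6, 3), (6, 10), (9, 4), (9, 9), (10, 6), (10, 7), (11, 5), (11, 8)}; affine count = 17; |E(F_13)| = 18.

Discriminant check: Δ ∝ 4a³ + 27b² = 4·9³ + 27·12² = 4·729 + 27·144 ≡ 5 (mod 13). Nonzero ⇒ E is nonsingular.
For each x ∈ F_13, compute rhs = x³ + 9·x + 12 mod 13, then count y ∈ F_13 with y² ≡ rhs.
  x = 0: rhs = 12, matching y values: 5, 8 (2 points).
  x = 1: rhs = 9, matching y values: 3, 10 (2 points).
  x = 2: rhs = 12, matching y values: 5, 8 (2 points).
  x = 3: rhs = 1, matching y values: 1, 12 (2 points).
  x = 4: rhs = 8, matching y values: none (0 points).
  x = 5: rhs = 0, matching y values: 0 (1 points).
  x = 6: rhs = 9, matching y values: 3, 10 (2 points).
  x = 7: rhs = 2, matching y values: none (0 points).
  x = 8: rhs = 11, matching y values: none (0 points).
  x = 9: rhs = 3, matching y values: 4, 9 (2 points).
  x = 10: rhs = 10, matching y values: 6, 7 (2 points).
  x = 11: rhs = 12, matching y values: 5, 8 (2 points).
  x = 12: rhs = 2, matching y values: none (0 points).
Total affine count: 17.
Full point count |E(F_13)| = 17 + 1 = 18.
Hasse bound: |18 − (13+1)| = |4| = 4 ≤ 2√13 ≈ 7.2111 ✓.


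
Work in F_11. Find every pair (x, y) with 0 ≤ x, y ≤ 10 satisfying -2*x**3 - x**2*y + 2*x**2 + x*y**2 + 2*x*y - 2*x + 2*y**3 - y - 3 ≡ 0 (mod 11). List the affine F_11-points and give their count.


Affine F_11-points: {(0, 2), (0, 4), (0, 5), (3, 1), (4, 1), (4, 3), (4, 5), (5, 2), (6, 2), (7, 0), (9, 7), (10, 1), (10, 4)}; count = 13.

For each of the 121 pairs (x, y) ∈ F_11², evaluate f(x, y) mod 11. Record the zeros.
  x = 0: [0↦8, 1↦9, 2↦0, 3↦4, 4↦0, 5↦0, 6↦5, 7↦5, 8↦1, 9↦5, 10↦7]  zeros at y ∈ {2, 4, 5}
  x = 1: [0↦6, 1↦9, 2↦4, 3↦3, 4↦7, 5↦6, 6↦1, 7↦4, 8↦5, 9↦5, 10↦5]  zeros at y ∈ ∅
  x = 2: [0↦7, 1↦10, 2↦7, 3↦10, 4↦9, 5↦5, 6↦10, 7↦3, 8↦7, 9↦1, 10↦8]  zeros at y ∈ ∅
  x = 3: [0↦10, 1↦0, 2↦8, 3↦2, 4↦5, 5↦7, 6↦9, 7↦1, 8↦6, 9↦3, 10↦4]  zeros at y ∈ {1}
  x = 4: [0↦3, 1↦0, 2↦6, 3↦0, 4↦5, 5↦0, 6↦8, 7↦8, 8↦1, 9↦10, 10↦3]  zeros at y ∈ {1, 3, 5}
  x = 5: [0↦7, 1↦9, 2↦0, 3↦3, 4↦8, 5↦5, 6↦6, 7↦1, 8↦2, 9↦10, 10↦4]  zeros at y ∈ {2}
  x = 6: [0↦10, 1↦4, 2↦0, 3↦10, 4↦2, 5↦10, 6↦2, 7↦1, 8↦8, 9↦2, 10↦6]  zeros at y ∈ {2}
  x = 7: [0↦0, 1↦6, 2↦5, 3↦9, 4↦8, 5↦3, 6↦6, 7↦7, 8↦7, 9↦7, 10↦8]  zeros at y ∈ {0}
  x = 8: [0↦9, 1↦3, 2↦3, 3↦10, 4↦3, 5↦5, 6↦6, 7↦7, 8↦9, 9↦2, 10↦9]  zeros at y ∈ ∅
  x = 9: [0↦3, 1↦5, 2↦4, 3↦1, 4↦8, 5↦4, 6↦1, 7↦0, 8↦2, 9↦8, 10↦8]  zeros at y ∈ {7}
  x = 10: [0↦3, 1↦0, 2↦7, 3↦3, 4↦0, 5↦10, 6↦1, 7↦7, 8↦7, 9↦2, 10↦4]  zeros at y ∈ {1, 4}
Collecting zeros: affine points = {(0, 2), (0, 4), (0, 5), (3, 1), (4, 1), (4, 3), (4, 5), (5, 2), (6, 2), (7, 0), (9, 7), (10, 1), (10, 4)}.
Total count |C(F_11)_aff| = 13.


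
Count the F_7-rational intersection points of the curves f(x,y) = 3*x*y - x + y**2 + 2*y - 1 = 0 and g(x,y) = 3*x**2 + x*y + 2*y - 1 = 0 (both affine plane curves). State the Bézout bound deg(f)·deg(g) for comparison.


Common zeros: {(3, 6)}; count = 1; Bézout bound = 4.

deg(f) = 2, deg(g) = 2, so Bézout bound = 4.
Scan x ∈ F_7. For each x, list the y ∈ F_7 with f(x, y) ≡ 0 and those with g(x, y) ≡ 0 (mod 7); the common zeros in that column are the intersection.
  x = 0: f ≡ 0 at y ∈ {2, 3}; g ≡ 0 at y ∈ {4}; common: ∅.
  x = 1: f ≡ 0 at y ∈ ∅; g ≡ 0 at y ∈ {4}; common: ∅.
  x = 2: f ≡ 0 at y ∈ ∅; g ≡ 0 at y ∈ {6}; common: ∅.
  x = 3: f ≡ 0 at y ∈ {4, 6}; g ≡ 0 at y ∈ {6}; common: {6}.
  x = 4: f ≡ 0 at y ∈ ∅; g ≡ 0 at y ∈ {5}; common: ∅.
  x = 5: f ≡ 0 at y ∈ ∅; g ≡ 0 at y ∈ ∅; common: ∅.
  x = 6: f ≡ 0 at y ∈ {0, 1}; g ≡ 0 at y ∈ {5}; common: ∅.
Collecting: common zeros = {(3, 6)}, so the count is 1.
Comparison with the Bézout bound: 1 ≤ 4 = deg(f)·deg(g), as expected for curves with no common component (the affine F_7-count falls short of the bound because intersections may lie at infinity, over extension fields, or carry multiplicity).


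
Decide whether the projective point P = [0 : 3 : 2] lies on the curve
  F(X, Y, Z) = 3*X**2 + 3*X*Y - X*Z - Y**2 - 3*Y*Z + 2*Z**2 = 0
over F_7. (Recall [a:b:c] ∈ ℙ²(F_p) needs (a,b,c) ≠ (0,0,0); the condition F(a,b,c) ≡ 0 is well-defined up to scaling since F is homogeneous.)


F(0,3,2) ≡ 2 (mod 7); P is NOT on the curve.

Evaluate F(0, 3, 2) term-by-term (mod 7).
  3*X**2 ↦ 3·0·1·1 = 0
  3*X*Y ↦ 3·0·3·1 = 0
  -X*Z ↦ -1·0·1·2 = 0
  -Y**2 ↦ -1·1·9·1 = -9
  -3*Y*Z ↦ -3·1·3·2 = -18
  2*Z**2 ↦ 2·1·1·4 = 8
Sum: F(0, 3, 2) = (0) + (0) + (0) + (-9) + (-18) + (8) = -19.
Reducing mod 7: -19 ≡ 2 (mod 7).
Since F(a, b, c) ≡ 2 ≠ 0 (mod 7), P does NOT lie on the curve.


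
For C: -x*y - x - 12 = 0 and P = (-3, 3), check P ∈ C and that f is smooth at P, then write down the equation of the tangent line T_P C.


Tangent line at P: -4*x + 3*y - 21 = 0.

Step 1: f(-3, 3) = 0, so P lies on C.
Step 2: partial derivatives
  f_x(x, y) = -y - 1, f_y(x, y) = -x.
  f_x(P) = -4, f_y(P) = 3 (gradient nonzero, so P is smooth).
Step 3: tangent line at P: -4·(x − -3) + 3·(y − 3) = 0.
Expanding: -4*x + 3*y - 21 = 0.


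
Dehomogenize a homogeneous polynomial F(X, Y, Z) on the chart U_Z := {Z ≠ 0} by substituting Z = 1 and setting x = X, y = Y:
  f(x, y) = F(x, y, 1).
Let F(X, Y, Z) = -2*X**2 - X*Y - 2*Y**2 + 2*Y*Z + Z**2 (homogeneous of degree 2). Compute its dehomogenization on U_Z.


f(x, y) = -2*x**2 - x*y - 2*y**2 + 2*y + 1

On U_Z we set Z = 1. Each monomial c·X^i·Y^j·Z^k in F becomes c·x^i·y^j·1^k = c·x^i·y^j.
Substituting Z = 1: F(X, Y, 1) = -2*x**2 - x*y - 2*y**2 + 2*y + 1.
Note: deg(f) ≤ deg(F) = 2; strict inequality happens when F is divisible by Z (lost terms).


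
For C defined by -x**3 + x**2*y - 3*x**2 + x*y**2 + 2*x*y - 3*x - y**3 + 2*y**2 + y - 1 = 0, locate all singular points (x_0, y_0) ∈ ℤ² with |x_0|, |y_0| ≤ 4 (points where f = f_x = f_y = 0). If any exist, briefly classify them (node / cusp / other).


Singular points: {(-1, 0)}; classification: cusp.

Compute partial derivatives:
  f_x = -3*x**2 + 2*x*y - 6*x + y**2 + 2*y - 3.
  f_y = x**2 + 2*x*y + 2*x - 3*y**2 + 4*y + 1.
Scan x_0 ∈ {−4, ..., 4}. For each x_0, f_y(x_0, y) is a polynomial in y; find its integer roots y ∈ {−4, ..., 4}, then test f_x and f at those candidates.
  x = -4: f_y(-4, y) = -3*y**2 - 4*y + 9; no integer root y with |y| ≤ 4.
  x = -3: f_y(-3, y) = -3*y**2 - 2*y + 4; no integer root y with |y| ≤ 4.
  x = -2: f_y(-2, y) = 1 - 3*y**2; no integer root y with |y| ≤ 4.
  x = -1: f_y(-1, y) = -3*y**2 + 2*y; vanishes at y ∈ {0}. (-1, 0): f_x = 0, f = 0 — SINGULAR.
  x = 0: f_y(0, y) = -3*y**2 + 4*y + 1; no integer root y with |y| ≤ 4.
  x = 1: f_y(1, y) = -3*y**2 + 6*y + 4; no integer root y with |y| ≤ 4.
  x = 2: f_y(2, y) = -3*y**2 + 8*y + 9; no integer root y with |y| ≤ 4.
  x = 3: f_y(3, y) = -3*y**2 + 10*y + 16; no integer root y with |y| ≤ 4.
  x = 4: f_y(4, y) = -3*y**2 + 12*y + 25; no integer root y with |y| ≤ 4.
Only singular point on the grid: (-1, 0).
Classify: substitute x = -1 + u, y = 0 + v and expand: f = -u**3 + u**2*v + u*v**2 - v**3 + v**2.
No constant or linear terms (consistent with a singular point). Quadratic part: v**2. Cubic part: -u**3 + u**2*v + u*v**2 - v**3.
The quadratic part v**2 is a perfect square, so there is a single (double) tangent line v = 0, i.e. y = 0. Restricting the cubic part to that line (v = 0) leaves -u**3 ≠ 0, so f is not divisible by v and the branch is v² ≈ u**3 to lowest order — this is a cusp.
Classification: cusp.


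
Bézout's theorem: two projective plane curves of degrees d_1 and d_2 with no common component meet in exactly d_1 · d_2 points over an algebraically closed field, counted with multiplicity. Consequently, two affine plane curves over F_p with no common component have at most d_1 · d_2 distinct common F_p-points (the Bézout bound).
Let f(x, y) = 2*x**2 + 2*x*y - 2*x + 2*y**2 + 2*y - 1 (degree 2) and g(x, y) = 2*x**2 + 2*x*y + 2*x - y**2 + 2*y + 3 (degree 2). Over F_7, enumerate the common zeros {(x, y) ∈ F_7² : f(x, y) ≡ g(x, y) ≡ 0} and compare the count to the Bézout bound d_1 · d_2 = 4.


Common zeros: ∅; count = 0; Bézout bound = 4.

deg(f) = 2, deg(g) = 2, so Bézout bound = 4.
Scan x ∈ F_7. For each x, list the y ∈ F_7 with f(x, y) ≡ 0 and those with g(x, y) ≡ 0 (mod 7); the common zeros in that column are the intersection.
  x = 0: f ≡ 0 at y ∈ ∅; g ≡ 0 at y ∈ {3, 6}; common: ∅.
  x = 1: f ≡ 0 at y ∈ ∅; g ≡ 0 at y ∈ {0, 4}; common: ∅.
  x = 2: f ≡ 0 at y ∈ ∅; g ≡ 0 at y ∈ ∅; common: ∅.
  x = 3: f ≡ 0 at y ∈ {1, 2}; g ≡ 0 at y ∈ {3, 5}; common: ∅.
  x = 4: f ≡ 0 at y ∈ {1}; g ≡ 0 at y ∈ ∅; common: ∅.
  x = 5: f ≡ 0 at y ∈ {4}; g ≡ 0 at y ∈ {0, 5}; common: ∅.
  x = 6: f ≡ 0 at y ∈ {3, 4}; g ≡ 0 at y ∈ ∅; common: ∅.
Collecting: common zeros = ∅, so the count is 0.
Comparison with the Bézout bound: 0 ≤ 4 = deg(f)·deg(g), as expected for curves with no common component (the affine F_7-count falls short of the bound because intersections may lie at infinity, over extension fields, or carry multiplicity).


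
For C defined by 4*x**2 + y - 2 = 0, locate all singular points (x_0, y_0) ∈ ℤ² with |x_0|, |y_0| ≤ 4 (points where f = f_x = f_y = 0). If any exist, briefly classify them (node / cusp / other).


No singular points in the scanned grid; C is smooth there.

Compute partial derivatives:
  f_x = 8*x.
  f_y = 1.
f_y = 1 is a nonzero constant, so f_y never vanishes: no point (x, y) can satisfy f = f_x = f_y = 0. In particular no (x, y) ∈ {−4, ..., 4}² is singular; the curve is smooth.


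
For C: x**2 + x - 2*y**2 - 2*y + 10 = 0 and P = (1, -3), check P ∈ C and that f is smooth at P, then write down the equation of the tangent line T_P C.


Tangent line at P: 3*x + 10*y + 27 = 0.

Step 1: f(1, -3) = 0, so P lies on C.
Step 2: partial derivatives
  f_x(x, y) = 2*x + 1, f_y(x, y) = -4*y - 2.
  f_x(P) = 3, f_y(P) = 10 (gradient nonzero, so P is smooth).
Step 3: tangent line at P: 3·(x − 1) + 10·(y − -3) = 0.
Expanding: 3*x + 10*y + 27 = 0.


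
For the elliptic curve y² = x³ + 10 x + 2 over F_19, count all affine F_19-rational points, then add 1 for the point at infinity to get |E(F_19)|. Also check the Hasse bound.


Affine points = {(2, 7), (2, 12), (4, 7), (4, 12), (5, 5), (5, 14), (7, 4), (7, 15), (8, 9), (8, 10), (9, 2), (9, 17), (10, 0), (12, 8), (12, 11), (13, 7), (13, 12), (14, 6), (14, 13)}; affine count = 19; |E(F_19)| = 20.

Discriminant check: Δ ∝ 4a³ + 27b² = 4·10³ + 27·2² = 4·1000 + 27·4 ≡ 4 (mod 19). Nonzero ⇒ E is nonsingular.
For each x ∈ F_19, compute rhs = x³ + 10·x + 2 mod 19, then count y ∈ F_19 with y² ≡ rhs.
  x = 0: rhs = 2, matching y values: none (0 points).
  x = 1: rhs = 13, matching y values: none (0 points).
  x = 2: rhs = 11, matching y values: 7, 12 (2 points).
  x = 3: rhs = 2, matching y values: none (0 points).
  x = 4: rhs = 11, matching y values: 7, 12 (2 points).
  x = 5: rhs = 6, matching y values: 5, 14 (2 points).
  x = 6: rhs = 12, matching y values: none (0 points).
  x = 7: rhs = 16, matching y values: 4, 15 (2 points).
  x = 8: rhs = 5, matching y values: 9, 10 (2 points).
  x = 9: rhs = 4, matching y values: 2, 17 (2 points).
  x = 10: rhs = 0, matching y values: 0 (1 points).
  x = 11: rhs = 18, matching y values: none (0 points).
  x = 12: rhs = 7, matching y values: 8, 11 (2 points).
  x = 13: rhs = 11, matching y values: 7, 12 (2 points).
  x = 14: rhs = 17, matching y values: 6, 13 (2 points).
  x = 15: rhs = 12, matching y values: none (0 points).
  x = 16: rhs = 2, matching y values: none (0 points).
  x = 17: rhs = 12, matching y values: none (0 points).
  x = 18: rhs = 10, matching y values: none (0 points).
Total affine count: 19.
Full point count |E(F_19)| = 19 + 1 = 20.
Hasse bound: |20 − (19+1)| = |0| = 0 ≤ 2√19 ≈ 8.7178 ✓.


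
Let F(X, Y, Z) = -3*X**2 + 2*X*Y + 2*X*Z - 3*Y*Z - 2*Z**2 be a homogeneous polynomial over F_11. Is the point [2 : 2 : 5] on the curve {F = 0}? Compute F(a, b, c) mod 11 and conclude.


F(2,2,5) ≡ 2 (mod 11); P is NOT on the curve.

Evaluate F(2, 2, 5) term-by-term (mod 11).
  -3*X**2 ↦ -3·4·1·1 = -12
  2*X*Y ↦ 2·2·2·1 = 8
  2*X*Z ↦ 2·2·1·5 = 20
  -3*Y*Z ↦ -3·1·2·5 = -30
  -2*Z**2 ↦ -2·1·1·25 = -50
Sum: F(2, 2, 5) = (-12) + (8) + (20) + (-30) + (-50) = -64.
Reducing mod 11: -64 ≡ 2 (mod 11).
Since F(a, b, c) ≡ 2 ≠ 0 (mod 11), P does NOT lie on the curve.


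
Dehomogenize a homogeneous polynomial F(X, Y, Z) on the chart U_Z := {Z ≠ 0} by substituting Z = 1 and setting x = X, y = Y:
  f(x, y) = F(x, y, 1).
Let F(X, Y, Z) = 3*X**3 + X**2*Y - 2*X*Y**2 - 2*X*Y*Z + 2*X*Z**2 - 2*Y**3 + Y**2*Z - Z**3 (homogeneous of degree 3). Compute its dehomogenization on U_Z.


f(x, y) = 3*x**3 + x**2*y - 2*x*y**2 - 2*x*y + 2*x - 2*y**3 + y**2 - 1

On U_Z we set Z = 1. Each monomial c·X^i·Y^j·Z^k in F becomes c·x^i·y^j·1^k = c·x^i·y^j.
Substituting Z = 1: F(X, Y, 1) = 3*x**3 + x**2*y - 2*x*y**2 - 2*x*y + 2*x - 2*y**3 + y**2 - 1.
Note: deg(f) ≤ deg(F) = 3; strict inequality happens when F is divisible by Z (lost terms).
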